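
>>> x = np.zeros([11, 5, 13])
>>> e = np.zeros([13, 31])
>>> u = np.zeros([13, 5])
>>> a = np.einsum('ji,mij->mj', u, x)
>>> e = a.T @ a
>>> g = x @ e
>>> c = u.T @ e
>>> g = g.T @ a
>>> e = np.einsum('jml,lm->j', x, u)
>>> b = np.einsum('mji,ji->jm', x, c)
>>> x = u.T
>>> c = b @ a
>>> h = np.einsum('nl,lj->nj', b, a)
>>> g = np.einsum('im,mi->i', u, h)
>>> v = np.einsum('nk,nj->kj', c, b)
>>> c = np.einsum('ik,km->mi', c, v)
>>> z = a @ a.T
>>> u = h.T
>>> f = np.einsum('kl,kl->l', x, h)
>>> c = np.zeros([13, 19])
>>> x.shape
(5, 13)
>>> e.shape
(11,)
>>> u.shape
(13, 5)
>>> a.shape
(11, 13)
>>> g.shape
(13,)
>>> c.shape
(13, 19)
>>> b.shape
(5, 11)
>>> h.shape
(5, 13)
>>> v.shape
(13, 11)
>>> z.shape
(11, 11)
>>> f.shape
(13,)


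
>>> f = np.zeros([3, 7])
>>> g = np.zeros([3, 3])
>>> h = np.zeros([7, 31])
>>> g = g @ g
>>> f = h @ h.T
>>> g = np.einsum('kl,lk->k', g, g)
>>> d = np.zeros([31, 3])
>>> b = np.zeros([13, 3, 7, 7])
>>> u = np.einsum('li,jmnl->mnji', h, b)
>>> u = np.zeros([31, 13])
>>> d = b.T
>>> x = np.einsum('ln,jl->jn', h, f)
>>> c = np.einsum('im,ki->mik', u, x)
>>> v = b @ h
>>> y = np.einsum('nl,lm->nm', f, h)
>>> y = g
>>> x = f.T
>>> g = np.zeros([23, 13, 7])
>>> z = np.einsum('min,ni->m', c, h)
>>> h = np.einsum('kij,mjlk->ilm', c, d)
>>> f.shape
(7, 7)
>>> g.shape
(23, 13, 7)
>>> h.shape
(31, 3, 7)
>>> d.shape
(7, 7, 3, 13)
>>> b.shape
(13, 3, 7, 7)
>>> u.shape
(31, 13)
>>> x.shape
(7, 7)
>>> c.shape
(13, 31, 7)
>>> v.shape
(13, 3, 7, 31)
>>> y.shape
(3,)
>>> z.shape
(13,)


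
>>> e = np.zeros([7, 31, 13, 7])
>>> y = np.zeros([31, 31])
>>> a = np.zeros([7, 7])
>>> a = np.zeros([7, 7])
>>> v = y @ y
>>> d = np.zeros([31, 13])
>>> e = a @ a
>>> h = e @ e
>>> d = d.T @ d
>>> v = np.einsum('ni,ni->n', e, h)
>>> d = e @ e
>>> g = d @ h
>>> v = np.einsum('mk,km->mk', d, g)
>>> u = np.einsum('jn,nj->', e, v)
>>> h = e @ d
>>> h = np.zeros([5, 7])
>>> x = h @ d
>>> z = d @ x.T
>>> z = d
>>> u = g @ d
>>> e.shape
(7, 7)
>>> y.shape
(31, 31)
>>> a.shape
(7, 7)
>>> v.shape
(7, 7)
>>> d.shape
(7, 7)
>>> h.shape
(5, 7)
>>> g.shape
(7, 7)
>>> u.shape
(7, 7)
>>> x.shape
(5, 7)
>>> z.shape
(7, 7)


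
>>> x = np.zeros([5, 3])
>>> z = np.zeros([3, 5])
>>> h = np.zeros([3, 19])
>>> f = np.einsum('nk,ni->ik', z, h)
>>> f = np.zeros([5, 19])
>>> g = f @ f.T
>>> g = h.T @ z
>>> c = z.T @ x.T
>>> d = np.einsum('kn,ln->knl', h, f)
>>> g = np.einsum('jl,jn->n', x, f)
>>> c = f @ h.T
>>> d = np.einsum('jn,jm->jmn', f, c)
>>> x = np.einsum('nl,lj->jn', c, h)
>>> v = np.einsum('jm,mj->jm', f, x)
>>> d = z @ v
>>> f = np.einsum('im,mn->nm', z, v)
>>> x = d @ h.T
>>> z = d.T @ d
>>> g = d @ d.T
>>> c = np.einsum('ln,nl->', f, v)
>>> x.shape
(3, 3)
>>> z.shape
(19, 19)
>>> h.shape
(3, 19)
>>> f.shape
(19, 5)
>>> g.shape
(3, 3)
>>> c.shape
()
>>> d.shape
(3, 19)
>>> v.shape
(5, 19)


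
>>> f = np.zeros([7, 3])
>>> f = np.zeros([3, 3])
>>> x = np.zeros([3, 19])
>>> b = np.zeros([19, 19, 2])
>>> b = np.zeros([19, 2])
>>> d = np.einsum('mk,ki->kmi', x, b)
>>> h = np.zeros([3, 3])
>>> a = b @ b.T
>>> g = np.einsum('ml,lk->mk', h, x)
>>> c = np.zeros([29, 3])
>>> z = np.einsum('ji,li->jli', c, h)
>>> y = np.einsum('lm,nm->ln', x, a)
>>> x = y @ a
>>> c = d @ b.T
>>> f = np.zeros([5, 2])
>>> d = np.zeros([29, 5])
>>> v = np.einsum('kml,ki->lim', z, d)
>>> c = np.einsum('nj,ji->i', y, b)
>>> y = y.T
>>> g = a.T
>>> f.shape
(5, 2)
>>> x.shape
(3, 19)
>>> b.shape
(19, 2)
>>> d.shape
(29, 5)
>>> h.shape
(3, 3)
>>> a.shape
(19, 19)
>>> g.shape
(19, 19)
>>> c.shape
(2,)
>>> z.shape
(29, 3, 3)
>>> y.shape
(19, 3)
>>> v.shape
(3, 5, 3)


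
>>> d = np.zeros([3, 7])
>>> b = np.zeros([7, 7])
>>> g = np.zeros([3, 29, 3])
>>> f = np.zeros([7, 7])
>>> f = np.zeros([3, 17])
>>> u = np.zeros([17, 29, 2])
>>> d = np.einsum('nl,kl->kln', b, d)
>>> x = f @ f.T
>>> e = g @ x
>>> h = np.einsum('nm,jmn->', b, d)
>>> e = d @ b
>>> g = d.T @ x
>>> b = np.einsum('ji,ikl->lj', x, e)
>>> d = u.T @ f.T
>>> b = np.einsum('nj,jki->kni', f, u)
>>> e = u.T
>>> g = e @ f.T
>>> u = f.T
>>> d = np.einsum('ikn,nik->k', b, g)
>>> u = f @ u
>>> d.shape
(3,)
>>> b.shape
(29, 3, 2)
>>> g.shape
(2, 29, 3)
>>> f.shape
(3, 17)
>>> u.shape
(3, 3)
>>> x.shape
(3, 3)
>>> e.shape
(2, 29, 17)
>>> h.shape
()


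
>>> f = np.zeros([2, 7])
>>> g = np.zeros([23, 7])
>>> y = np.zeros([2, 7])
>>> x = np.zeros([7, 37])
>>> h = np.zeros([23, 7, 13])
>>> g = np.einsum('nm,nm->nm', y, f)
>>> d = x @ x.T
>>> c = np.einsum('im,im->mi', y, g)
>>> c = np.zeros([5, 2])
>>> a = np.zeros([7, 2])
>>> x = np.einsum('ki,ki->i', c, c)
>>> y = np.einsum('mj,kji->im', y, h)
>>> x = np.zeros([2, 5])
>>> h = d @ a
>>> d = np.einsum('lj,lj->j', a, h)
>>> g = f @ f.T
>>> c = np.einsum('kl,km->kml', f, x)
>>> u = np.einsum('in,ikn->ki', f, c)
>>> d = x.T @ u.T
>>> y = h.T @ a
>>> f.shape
(2, 7)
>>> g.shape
(2, 2)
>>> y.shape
(2, 2)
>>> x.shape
(2, 5)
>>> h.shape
(7, 2)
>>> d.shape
(5, 5)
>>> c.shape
(2, 5, 7)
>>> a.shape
(7, 2)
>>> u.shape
(5, 2)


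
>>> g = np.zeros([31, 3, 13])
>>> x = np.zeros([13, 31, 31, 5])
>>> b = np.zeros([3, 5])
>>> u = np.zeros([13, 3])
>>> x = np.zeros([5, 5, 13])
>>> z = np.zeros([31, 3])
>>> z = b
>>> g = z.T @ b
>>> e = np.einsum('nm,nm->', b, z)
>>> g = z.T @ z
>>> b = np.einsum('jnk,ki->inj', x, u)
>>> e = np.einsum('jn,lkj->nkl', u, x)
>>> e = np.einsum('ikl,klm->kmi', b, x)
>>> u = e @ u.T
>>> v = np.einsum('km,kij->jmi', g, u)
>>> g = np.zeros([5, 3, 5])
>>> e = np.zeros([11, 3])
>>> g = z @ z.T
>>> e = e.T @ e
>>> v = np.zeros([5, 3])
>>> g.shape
(3, 3)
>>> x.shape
(5, 5, 13)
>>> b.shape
(3, 5, 5)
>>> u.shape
(5, 13, 13)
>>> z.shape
(3, 5)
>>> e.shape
(3, 3)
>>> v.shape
(5, 3)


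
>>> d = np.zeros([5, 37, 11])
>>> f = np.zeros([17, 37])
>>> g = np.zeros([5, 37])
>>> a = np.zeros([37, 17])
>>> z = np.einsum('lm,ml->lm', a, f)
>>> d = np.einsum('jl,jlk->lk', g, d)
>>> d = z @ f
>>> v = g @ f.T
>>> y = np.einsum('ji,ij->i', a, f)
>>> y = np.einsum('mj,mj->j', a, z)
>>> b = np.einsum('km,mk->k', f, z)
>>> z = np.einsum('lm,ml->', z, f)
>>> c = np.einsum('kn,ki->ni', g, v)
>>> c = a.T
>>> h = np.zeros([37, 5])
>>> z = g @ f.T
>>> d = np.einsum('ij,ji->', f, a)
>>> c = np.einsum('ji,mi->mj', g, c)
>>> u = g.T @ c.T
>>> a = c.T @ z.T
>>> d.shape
()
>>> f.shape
(17, 37)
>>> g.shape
(5, 37)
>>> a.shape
(5, 5)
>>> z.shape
(5, 17)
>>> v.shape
(5, 17)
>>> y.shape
(17,)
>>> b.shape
(17,)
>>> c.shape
(17, 5)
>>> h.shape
(37, 5)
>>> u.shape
(37, 17)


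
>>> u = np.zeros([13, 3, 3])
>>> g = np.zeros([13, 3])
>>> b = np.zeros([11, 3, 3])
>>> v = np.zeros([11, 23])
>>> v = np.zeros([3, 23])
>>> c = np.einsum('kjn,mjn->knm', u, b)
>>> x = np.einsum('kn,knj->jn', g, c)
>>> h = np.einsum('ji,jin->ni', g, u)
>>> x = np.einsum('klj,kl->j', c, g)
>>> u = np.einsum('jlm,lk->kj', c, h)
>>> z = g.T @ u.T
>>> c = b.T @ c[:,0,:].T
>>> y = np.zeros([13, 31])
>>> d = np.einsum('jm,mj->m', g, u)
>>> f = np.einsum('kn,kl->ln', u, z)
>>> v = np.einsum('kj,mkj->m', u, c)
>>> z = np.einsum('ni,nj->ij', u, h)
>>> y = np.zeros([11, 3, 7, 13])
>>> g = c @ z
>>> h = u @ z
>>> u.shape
(3, 13)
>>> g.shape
(3, 3, 3)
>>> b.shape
(11, 3, 3)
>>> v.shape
(3,)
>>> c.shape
(3, 3, 13)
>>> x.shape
(11,)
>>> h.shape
(3, 3)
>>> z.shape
(13, 3)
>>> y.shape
(11, 3, 7, 13)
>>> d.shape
(3,)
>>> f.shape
(3, 13)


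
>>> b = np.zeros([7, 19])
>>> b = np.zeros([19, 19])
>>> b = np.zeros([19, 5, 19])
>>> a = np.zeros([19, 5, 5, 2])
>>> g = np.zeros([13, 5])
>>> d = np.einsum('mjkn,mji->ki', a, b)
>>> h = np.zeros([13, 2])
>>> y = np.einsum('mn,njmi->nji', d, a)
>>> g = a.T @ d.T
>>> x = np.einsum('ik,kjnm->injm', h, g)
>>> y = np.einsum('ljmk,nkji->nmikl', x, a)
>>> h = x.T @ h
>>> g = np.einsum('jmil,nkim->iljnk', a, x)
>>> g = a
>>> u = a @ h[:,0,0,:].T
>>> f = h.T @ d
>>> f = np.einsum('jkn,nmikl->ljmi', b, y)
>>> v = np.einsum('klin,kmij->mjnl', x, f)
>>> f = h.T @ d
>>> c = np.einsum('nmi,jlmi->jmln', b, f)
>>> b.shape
(19, 5, 19)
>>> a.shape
(19, 5, 5, 2)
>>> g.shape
(19, 5, 5, 2)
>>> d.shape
(5, 19)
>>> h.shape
(5, 5, 5, 2)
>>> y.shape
(19, 5, 2, 5, 13)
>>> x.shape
(13, 5, 5, 5)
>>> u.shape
(19, 5, 5, 5)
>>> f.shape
(2, 5, 5, 19)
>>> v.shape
(19, 2, 5, 5)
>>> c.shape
(2, 5, 5, 19)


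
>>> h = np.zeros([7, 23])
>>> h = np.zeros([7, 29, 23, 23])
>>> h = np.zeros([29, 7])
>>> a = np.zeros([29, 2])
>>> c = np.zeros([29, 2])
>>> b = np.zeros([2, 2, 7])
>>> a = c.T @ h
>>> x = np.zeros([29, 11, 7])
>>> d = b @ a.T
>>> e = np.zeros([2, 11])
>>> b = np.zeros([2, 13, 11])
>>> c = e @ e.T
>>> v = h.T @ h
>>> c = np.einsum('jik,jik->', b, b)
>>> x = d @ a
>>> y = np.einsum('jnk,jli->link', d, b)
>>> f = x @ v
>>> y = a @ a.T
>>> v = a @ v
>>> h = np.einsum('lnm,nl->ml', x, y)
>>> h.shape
(7, 2)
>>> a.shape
(2, 7)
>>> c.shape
()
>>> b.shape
(2, 13, 11)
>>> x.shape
(2, 2, 7)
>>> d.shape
(2, 2, 2)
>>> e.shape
(2, 11)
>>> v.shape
(2, 7)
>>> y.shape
(2, 2)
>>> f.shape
(2, 2, 7)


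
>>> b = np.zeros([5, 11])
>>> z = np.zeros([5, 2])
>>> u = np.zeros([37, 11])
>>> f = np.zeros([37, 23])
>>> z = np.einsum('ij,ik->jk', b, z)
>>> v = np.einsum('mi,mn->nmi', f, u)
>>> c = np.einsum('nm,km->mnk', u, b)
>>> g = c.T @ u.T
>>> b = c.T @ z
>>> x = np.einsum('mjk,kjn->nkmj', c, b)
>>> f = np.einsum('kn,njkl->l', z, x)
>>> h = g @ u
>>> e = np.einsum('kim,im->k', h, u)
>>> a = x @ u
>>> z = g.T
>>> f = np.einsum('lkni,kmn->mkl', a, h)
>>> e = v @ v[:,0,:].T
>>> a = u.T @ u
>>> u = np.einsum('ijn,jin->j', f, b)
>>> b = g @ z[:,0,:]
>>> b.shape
(5, 37, 5)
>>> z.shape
(37, 37, 5)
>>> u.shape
(5,)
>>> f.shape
(37, 5, 2)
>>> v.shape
(11, 37, 23)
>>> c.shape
(11, 37, 5)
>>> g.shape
(5, 37, 37)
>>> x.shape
(2, 5, 11, 37)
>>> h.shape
(5, 37, 11)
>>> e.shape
(11, 37, 11)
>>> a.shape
(11, 11)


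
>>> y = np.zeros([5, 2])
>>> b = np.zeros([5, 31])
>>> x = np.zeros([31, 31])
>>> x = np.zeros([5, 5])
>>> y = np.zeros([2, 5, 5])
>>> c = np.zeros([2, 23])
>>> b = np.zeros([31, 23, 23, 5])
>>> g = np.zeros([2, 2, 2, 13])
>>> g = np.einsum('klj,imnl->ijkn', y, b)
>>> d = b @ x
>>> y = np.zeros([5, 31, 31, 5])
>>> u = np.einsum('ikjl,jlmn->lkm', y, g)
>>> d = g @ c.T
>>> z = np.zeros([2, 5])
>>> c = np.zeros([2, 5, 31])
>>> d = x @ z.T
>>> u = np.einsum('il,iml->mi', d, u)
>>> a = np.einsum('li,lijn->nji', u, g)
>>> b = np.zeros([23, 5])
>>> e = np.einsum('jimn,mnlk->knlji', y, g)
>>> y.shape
(5, 31, 31, 5)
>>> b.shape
(23, 5)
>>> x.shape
(5, 5)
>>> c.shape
(2, 5, 31)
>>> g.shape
(31, 5, 2, 23)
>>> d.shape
(5, 2)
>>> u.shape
(31, 5)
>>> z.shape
(2, 5)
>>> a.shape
(23, 2, 5)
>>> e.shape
(23, 5, 2, 5, 31)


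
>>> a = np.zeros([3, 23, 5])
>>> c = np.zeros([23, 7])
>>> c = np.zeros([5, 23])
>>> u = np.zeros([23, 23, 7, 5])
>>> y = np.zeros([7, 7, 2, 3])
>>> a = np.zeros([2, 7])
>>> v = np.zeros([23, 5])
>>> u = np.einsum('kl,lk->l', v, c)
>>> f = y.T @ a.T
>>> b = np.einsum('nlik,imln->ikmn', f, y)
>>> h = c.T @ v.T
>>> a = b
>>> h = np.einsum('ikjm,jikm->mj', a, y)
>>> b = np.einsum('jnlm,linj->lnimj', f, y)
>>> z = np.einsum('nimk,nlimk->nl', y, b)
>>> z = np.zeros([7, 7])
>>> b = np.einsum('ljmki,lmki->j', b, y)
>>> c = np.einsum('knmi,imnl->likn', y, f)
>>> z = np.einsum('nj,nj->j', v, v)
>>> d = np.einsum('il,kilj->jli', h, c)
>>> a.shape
(7, 2, 7, 3)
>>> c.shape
(2, 3, 7, 7)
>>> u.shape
(5,)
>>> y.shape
(7, 7, 2, 3)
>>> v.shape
(23, 5)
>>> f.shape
(3, 2, 7, 2)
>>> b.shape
(2,)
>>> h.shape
(3, 7)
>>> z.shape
(5,)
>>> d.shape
(7, 7, 3)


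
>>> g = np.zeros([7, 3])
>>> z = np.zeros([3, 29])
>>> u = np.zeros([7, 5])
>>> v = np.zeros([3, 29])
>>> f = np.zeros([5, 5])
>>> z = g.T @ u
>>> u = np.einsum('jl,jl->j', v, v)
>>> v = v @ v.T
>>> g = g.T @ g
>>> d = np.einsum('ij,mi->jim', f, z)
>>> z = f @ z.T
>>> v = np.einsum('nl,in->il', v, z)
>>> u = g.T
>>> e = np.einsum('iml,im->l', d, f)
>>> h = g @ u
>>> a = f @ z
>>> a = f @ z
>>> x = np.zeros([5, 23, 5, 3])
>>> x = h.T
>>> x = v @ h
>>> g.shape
(3, 3)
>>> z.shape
(5, 3)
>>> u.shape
(3, 3)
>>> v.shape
(5, 3)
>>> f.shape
(5, 5)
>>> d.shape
(5, 5, 3)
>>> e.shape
(3,)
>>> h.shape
(3, 3)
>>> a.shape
(5, 3)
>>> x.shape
(5, 3)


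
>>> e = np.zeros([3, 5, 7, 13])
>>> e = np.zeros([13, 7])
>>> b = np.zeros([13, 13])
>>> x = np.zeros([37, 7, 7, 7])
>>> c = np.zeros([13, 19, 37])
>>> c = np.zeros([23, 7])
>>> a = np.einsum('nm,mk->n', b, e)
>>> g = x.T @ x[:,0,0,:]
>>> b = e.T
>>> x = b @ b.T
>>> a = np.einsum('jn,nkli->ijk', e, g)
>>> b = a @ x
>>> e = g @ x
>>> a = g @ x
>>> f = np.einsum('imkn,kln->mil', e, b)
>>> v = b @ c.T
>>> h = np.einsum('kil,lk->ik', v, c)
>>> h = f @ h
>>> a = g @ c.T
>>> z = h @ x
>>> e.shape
(7, 7, 7, 7)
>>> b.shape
(7, 13, 7)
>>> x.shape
(7, 7)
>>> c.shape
(23, 7)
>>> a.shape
(7, 7, 7, 23)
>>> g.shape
(7, 7, 7, 7)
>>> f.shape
(7, 7, 13)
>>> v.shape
(7, 13, 23)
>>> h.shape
(7, 7, 7)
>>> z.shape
(7, 7, 7)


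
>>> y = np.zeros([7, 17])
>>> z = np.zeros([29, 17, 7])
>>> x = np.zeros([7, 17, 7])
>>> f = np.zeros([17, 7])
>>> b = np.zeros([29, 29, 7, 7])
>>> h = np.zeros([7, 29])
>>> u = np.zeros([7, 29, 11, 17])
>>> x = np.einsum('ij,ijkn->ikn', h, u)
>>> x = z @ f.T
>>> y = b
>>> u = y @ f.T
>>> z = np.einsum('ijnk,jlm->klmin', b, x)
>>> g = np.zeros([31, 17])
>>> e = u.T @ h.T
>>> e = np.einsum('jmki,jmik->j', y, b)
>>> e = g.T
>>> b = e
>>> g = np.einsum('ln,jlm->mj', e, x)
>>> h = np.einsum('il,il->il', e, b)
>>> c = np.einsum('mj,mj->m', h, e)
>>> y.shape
(29, 29, 7, 7)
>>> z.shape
(7, 17, 17, 29, 7)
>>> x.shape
(29, 17, 17)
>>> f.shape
(17, 7)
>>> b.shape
(17, 31)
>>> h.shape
(17, 31)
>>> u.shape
(29, 29, 7, 17)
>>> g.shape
(17, 29)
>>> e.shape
(17, 31)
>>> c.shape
(17,)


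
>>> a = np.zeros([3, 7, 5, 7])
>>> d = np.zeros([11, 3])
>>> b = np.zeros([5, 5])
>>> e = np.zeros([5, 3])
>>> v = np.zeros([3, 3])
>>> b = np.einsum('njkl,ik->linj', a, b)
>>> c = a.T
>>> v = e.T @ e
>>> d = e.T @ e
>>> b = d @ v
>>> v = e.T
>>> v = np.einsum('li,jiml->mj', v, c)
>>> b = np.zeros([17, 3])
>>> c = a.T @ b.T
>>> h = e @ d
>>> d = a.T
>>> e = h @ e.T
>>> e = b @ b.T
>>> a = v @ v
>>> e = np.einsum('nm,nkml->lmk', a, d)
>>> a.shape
(7, 7)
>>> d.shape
(7, 5, 7, 3)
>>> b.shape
(17, 3)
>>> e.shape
(3, 7, 5)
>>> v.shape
(7, 7)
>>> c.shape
(7, 5, 7, 17)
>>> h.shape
(5, 3)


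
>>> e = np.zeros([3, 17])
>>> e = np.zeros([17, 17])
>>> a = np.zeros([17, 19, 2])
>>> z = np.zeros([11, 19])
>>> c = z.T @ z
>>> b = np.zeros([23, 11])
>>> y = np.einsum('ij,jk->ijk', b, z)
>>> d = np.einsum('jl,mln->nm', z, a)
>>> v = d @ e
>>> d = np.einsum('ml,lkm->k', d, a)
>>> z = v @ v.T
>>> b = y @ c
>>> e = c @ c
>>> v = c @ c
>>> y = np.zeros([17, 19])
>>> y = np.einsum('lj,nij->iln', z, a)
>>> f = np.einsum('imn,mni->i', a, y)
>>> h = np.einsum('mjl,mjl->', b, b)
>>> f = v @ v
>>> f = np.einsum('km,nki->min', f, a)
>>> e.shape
(19, 19)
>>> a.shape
(17, 19, 2)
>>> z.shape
(2, 2)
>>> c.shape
(19, 19)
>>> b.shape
(23, 11, 19)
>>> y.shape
(19, 2, 17)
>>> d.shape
(19,)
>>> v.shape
(19, 19)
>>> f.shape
(19, 2, 17)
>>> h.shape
()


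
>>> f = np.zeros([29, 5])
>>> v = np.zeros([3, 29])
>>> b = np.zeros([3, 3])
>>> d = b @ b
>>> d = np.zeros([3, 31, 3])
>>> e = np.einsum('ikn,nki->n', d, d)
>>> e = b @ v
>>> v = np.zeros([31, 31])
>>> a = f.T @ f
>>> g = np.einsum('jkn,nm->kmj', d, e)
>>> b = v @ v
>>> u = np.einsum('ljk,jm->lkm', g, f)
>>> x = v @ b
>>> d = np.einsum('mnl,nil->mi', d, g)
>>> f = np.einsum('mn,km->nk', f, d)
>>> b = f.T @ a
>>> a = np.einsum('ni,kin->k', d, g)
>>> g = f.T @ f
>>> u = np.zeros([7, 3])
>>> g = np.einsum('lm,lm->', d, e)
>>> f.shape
(5, 3)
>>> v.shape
(31, 31)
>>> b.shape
(3, 5)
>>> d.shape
(3, 29)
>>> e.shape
(3, 29)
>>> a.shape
(31,)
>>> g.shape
()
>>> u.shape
(7, 3)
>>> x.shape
(31, 31)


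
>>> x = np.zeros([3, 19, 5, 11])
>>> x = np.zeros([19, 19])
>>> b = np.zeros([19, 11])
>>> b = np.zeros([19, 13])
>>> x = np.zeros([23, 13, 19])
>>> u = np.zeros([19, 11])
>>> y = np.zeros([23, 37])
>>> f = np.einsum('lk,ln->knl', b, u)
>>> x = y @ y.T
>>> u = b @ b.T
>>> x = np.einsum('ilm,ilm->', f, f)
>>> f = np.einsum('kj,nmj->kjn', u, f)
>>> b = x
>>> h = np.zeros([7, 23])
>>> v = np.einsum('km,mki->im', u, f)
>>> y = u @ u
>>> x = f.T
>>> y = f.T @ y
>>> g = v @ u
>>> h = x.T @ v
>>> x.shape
(13, 19, 19)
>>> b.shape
()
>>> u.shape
(19, 19)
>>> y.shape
(13, 19, 19)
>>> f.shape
(19, 19, 13)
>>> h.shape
(19, 19, 19)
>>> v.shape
(13, 19)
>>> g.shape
(13, 19)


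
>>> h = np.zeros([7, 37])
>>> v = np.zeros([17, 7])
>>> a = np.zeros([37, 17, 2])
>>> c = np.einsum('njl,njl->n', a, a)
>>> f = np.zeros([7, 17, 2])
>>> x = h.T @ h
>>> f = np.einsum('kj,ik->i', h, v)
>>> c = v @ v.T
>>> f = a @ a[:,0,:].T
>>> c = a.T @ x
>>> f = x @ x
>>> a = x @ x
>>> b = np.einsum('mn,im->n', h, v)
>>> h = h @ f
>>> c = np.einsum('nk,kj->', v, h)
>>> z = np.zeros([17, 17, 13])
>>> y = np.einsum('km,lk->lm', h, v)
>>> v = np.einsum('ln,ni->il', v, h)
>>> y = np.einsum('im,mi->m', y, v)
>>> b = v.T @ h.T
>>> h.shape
(7, 37)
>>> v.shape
(37, 17)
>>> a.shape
(37, 37)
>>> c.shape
()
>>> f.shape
(37, 37)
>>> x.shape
(37, 37)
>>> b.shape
(17, 7)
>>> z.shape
(17, 17, 13)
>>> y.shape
(37,)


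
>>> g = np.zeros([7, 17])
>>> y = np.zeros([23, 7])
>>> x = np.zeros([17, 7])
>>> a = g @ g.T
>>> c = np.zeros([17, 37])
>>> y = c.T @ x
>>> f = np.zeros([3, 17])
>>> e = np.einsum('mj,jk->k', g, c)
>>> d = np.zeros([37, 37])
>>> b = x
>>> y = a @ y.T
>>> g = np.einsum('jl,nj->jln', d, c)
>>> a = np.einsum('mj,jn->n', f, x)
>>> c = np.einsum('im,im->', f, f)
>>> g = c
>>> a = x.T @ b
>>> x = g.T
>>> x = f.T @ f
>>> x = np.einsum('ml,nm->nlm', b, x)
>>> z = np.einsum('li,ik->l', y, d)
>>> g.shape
()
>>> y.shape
(7, 37)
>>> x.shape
(17, 7, 17)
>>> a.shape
(7, 7)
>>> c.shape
()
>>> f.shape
(3, 17)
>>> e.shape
(37,)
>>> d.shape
(37, 37)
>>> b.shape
(17, 7)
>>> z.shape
(7,)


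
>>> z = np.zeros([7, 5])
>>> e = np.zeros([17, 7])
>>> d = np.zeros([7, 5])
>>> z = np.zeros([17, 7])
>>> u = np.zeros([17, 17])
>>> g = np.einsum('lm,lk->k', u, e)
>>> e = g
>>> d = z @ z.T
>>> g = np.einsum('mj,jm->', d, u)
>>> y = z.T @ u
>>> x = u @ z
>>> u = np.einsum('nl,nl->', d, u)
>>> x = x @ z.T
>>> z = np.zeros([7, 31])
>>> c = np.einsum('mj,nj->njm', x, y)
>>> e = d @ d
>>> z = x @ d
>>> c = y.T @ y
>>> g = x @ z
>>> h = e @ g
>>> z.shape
(17, 17)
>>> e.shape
(17, 17)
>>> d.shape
(17, 17)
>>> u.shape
()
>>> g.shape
(17, 17)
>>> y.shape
(7, 17)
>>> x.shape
(17, 17)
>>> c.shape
(17, 17)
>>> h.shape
(17, 17)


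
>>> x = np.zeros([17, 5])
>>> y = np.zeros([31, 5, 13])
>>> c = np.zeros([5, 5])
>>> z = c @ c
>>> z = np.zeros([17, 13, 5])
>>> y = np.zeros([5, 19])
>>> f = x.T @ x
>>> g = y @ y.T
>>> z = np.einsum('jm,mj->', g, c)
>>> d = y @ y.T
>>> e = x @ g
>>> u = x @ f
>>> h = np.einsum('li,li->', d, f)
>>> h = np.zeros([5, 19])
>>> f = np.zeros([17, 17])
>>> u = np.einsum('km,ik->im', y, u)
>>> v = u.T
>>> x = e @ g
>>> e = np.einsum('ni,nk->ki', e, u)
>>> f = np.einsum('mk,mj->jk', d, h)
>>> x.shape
(17, 5)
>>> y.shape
(5, 19)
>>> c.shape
(5, 5)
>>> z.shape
()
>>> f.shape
(19, 5)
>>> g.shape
(5, 5)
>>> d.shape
(5, 5)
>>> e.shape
(19, 5)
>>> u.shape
(17, 19)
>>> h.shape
(5, 19)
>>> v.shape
(19, 17)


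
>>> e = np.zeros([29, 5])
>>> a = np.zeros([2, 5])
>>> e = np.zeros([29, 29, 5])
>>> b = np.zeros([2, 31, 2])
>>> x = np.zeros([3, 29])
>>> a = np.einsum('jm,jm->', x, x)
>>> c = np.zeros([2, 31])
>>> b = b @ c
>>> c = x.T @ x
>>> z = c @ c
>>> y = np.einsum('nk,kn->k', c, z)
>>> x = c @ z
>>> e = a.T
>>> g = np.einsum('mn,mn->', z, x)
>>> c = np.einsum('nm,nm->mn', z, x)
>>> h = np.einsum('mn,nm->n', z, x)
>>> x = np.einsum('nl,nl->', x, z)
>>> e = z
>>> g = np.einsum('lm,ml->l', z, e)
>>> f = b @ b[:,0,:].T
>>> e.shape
(29, 29)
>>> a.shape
()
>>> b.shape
(2, 31, 31)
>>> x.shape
()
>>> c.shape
(29, 29)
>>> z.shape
(29, 29)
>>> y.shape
(29,)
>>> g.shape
(29,)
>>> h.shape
(29,)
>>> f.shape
(2, 31, 2)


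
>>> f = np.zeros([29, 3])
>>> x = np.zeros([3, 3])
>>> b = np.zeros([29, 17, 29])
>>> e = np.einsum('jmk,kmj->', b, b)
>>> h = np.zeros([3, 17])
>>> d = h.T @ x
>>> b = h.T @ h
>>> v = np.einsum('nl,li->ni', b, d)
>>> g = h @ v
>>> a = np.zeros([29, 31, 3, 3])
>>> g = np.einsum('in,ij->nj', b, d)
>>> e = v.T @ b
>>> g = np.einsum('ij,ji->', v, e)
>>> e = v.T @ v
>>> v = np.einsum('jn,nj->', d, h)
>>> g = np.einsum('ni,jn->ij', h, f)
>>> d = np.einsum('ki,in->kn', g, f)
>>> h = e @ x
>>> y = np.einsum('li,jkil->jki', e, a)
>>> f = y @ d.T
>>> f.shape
(29, 31, 17)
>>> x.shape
(3, 3)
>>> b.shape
(17, 17)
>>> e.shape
(3, 3)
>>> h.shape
(3, 3)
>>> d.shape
(17, 3)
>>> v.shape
()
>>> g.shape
(17, 29)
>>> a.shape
(29, 31, 3, 3)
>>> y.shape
(29, 31, 3)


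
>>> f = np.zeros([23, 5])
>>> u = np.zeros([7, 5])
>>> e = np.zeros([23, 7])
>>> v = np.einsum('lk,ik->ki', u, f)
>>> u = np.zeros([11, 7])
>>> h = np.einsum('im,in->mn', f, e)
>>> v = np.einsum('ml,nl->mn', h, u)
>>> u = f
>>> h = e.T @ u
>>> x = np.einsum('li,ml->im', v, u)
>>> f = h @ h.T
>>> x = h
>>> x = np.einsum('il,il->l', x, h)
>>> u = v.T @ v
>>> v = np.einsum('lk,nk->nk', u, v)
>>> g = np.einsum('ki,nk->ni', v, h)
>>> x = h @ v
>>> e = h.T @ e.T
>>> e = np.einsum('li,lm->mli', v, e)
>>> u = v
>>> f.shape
(7, 7)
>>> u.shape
(5, 11)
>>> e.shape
(23, 5, 11)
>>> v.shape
(5, 11)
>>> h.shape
(7, 5)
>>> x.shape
(7, 11)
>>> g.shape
(7, 11)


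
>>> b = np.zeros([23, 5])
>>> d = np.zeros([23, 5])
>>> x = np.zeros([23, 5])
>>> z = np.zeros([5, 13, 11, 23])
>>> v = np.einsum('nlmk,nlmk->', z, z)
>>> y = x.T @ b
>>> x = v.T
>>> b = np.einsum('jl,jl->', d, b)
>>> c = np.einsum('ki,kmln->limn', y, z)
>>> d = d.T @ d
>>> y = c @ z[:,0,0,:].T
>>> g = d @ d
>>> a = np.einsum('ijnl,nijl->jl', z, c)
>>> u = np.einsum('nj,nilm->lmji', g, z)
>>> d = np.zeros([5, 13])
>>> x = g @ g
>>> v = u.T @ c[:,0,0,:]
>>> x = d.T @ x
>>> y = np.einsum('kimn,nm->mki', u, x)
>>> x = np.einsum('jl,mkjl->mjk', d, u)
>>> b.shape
()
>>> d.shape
(5, 13)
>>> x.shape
(11, 5, 23)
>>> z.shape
(5, 13, 11, 23)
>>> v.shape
(13, 5, 23, 23)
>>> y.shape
(5, 11, 23)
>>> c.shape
(11, 5, 13, 23)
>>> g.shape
(5, 5)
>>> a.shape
(13, 23)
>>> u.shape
(11, 23, 5, 13)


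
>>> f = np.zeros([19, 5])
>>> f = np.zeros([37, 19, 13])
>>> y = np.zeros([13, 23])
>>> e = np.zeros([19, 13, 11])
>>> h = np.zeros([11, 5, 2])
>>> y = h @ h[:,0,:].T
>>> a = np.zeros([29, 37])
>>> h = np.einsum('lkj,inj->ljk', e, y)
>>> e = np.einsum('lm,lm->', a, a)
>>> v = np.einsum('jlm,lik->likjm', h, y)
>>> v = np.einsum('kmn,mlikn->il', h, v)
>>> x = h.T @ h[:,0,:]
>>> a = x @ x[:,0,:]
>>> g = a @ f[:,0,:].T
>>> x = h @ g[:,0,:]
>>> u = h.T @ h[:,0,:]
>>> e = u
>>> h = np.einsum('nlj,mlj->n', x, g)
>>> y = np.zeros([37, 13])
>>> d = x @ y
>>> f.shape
(37, 19, 13)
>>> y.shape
(37, 13)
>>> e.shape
(13, 11, 13)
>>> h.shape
(19,)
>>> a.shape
(13, 11, 13)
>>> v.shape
(11, 5)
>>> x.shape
(19, 11, 37)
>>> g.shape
(13, 11, 37)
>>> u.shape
(13, 11, 13)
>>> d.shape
(19, 11, 13)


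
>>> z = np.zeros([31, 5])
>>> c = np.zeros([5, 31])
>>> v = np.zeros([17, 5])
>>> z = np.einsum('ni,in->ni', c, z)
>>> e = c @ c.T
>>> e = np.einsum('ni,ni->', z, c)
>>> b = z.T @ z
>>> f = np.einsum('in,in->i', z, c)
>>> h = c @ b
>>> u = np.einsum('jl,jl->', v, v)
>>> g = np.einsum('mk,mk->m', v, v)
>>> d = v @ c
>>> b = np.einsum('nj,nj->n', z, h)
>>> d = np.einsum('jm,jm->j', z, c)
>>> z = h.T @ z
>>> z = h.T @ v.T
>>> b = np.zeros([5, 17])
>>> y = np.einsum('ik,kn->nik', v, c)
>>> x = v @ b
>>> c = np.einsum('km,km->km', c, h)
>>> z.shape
(31, 17)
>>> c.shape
(5, 31)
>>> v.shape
(17, 5)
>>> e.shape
()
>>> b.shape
(5, 17)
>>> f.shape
(5,)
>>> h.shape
(5, 31)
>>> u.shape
()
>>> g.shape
(17,)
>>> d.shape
(5,)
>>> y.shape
(31, 17, 5)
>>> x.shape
(17, 17)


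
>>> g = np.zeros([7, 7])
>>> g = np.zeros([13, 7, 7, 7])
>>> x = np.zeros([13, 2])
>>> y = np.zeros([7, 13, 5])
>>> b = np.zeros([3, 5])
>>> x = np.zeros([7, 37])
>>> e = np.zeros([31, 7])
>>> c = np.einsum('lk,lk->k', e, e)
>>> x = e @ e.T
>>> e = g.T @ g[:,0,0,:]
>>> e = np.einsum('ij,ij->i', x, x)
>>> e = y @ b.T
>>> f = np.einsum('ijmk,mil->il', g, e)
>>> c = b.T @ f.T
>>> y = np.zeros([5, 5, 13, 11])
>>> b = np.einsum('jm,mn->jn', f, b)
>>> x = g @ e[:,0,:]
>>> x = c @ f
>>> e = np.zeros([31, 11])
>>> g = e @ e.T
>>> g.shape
(31, 31)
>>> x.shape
(5, 3)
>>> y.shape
(5, 5, 13, 11)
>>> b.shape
(13, 5)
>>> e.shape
(31, 11)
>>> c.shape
(5, 13)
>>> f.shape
(13, 3)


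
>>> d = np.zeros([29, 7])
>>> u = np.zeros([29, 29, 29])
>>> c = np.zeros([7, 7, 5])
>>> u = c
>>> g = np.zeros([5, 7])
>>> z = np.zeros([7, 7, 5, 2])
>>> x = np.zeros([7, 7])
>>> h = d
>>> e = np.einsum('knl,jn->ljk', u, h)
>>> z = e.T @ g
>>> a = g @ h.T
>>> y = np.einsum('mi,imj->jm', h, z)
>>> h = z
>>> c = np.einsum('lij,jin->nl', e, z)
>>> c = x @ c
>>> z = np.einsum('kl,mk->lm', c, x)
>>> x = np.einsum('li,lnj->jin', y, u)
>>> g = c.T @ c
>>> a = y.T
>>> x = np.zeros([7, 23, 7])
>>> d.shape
(29, 7)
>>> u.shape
(7, 7, 5)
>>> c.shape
(7, 5)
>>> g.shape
(5, 5)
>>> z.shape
(5, 7)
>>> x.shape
(7, 23, 7)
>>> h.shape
(7, 29, 7)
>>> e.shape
(5, 29, 7)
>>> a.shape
(29, 7)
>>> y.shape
(7, 29)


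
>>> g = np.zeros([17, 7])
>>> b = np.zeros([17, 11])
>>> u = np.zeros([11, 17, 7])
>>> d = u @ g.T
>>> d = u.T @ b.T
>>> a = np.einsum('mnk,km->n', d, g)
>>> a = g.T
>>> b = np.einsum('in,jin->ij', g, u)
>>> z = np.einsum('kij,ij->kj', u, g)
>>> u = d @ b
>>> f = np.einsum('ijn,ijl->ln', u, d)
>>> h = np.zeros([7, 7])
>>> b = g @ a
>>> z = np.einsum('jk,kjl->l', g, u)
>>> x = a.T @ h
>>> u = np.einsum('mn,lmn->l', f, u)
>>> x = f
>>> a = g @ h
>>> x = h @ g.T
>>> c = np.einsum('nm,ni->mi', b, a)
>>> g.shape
(17, 7)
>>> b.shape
(17, 17)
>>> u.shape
(7,)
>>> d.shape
(7, 17, 17)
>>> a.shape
(17, 7)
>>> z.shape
(11,)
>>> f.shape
(17, 11)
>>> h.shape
(7, 7)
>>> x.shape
(7, 17)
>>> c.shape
(17, 7)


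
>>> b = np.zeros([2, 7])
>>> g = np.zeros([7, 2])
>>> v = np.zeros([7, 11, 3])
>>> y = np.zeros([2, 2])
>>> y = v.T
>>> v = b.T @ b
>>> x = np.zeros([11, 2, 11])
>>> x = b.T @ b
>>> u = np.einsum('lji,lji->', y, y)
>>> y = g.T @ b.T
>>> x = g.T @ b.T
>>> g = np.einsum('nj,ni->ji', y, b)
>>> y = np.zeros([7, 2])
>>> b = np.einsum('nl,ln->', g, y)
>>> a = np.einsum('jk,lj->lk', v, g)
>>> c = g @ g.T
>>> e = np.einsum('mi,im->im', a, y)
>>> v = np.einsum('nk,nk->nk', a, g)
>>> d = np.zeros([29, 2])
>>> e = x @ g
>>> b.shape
()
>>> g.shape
(2, 7)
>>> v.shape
(2, 7)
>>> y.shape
(7, 2)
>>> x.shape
(2, 2)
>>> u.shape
()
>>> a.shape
(2, 7)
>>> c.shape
(2, 2)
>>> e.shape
(2, 7)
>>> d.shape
(29, 2)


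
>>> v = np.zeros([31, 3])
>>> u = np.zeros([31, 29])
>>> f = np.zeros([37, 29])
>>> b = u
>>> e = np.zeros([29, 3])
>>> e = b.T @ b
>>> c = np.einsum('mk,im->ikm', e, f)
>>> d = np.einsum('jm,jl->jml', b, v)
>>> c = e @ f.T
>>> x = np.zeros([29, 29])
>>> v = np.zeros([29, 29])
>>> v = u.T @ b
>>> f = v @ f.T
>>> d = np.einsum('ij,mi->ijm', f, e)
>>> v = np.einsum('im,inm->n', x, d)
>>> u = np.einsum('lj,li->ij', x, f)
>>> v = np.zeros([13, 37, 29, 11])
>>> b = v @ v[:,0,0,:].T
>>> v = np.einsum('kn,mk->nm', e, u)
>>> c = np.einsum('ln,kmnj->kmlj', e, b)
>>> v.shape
(29, 37)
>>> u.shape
(37, 29)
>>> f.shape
(29, 37)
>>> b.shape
(13, 37, 29, 13)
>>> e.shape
(29, 29)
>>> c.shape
(13, 37, 29, 13)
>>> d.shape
(29, 37, 29)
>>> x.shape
(29, 29)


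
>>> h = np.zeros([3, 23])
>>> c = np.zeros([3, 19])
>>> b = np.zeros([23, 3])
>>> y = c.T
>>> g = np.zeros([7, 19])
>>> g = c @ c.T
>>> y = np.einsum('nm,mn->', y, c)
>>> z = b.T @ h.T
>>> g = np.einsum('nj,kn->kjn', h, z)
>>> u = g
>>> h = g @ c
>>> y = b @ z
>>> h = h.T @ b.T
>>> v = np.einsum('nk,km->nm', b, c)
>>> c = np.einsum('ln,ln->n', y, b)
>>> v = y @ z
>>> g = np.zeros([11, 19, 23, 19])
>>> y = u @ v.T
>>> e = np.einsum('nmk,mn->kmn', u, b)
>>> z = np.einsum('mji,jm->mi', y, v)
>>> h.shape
(19, 23, 23)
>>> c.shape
(3,)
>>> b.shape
(23, 3)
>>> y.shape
(3, 23, 23)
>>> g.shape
(11, 19, 23, 19)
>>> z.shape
(3, 23)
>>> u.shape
(3, 23, 3)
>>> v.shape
(23, 3)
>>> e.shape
(3, 23, 3)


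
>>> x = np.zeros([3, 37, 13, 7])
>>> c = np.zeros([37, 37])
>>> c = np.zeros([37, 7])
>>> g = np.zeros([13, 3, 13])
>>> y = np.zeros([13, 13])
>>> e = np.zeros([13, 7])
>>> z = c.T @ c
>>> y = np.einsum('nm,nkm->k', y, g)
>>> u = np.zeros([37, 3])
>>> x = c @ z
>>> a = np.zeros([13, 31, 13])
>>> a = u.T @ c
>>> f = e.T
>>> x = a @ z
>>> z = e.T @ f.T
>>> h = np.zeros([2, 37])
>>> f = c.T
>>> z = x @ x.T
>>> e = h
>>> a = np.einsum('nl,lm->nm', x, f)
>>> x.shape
(3, 7)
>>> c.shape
(37, 7)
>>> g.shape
(13, 3, 13)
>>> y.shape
(3,)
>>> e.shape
(2, 37)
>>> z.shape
(3, 3)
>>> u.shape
(37, 3)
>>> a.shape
(3, 37)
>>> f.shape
(7, 37)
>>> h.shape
(2, 37)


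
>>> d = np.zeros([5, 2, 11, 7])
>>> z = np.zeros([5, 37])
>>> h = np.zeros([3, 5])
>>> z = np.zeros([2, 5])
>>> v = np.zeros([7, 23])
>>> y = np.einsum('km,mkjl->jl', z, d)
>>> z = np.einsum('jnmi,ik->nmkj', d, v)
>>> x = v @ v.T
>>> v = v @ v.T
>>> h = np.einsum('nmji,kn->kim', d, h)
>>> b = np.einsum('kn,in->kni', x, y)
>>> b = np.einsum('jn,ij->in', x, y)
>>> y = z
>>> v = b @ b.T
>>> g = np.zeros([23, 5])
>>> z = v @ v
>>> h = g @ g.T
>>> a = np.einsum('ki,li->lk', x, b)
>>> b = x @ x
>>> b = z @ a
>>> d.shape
(5, 2, 11, 7)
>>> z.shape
(11, 11)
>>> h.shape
(23, 23)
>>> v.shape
(11, 11)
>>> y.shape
(2, 11, 23, 5)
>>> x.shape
(7, 7)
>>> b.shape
(11, 7)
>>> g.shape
(23, 5)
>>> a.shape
(11, 7)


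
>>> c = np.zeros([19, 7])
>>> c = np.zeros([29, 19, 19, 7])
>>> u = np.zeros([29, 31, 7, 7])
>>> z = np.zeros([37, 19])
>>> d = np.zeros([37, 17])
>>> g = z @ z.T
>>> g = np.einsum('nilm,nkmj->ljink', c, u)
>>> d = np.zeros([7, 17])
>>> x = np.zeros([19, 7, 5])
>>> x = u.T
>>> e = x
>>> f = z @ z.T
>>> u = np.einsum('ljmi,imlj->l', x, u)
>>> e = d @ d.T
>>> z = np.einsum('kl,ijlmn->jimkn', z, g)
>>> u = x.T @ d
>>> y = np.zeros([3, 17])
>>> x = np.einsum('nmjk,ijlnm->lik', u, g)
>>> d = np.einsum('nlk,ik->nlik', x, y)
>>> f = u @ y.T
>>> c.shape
(29, 19, 19, 7)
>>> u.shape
(29, 31, 7, 17)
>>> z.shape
(7, 19, 29, 37, 31)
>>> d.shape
(19, 19, 3, 17)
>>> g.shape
(19, 7, 19, 29, 31)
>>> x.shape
(19, 19, 17)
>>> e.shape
(7, 7)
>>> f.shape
(29, 31, 7, 3)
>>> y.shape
(3, 17)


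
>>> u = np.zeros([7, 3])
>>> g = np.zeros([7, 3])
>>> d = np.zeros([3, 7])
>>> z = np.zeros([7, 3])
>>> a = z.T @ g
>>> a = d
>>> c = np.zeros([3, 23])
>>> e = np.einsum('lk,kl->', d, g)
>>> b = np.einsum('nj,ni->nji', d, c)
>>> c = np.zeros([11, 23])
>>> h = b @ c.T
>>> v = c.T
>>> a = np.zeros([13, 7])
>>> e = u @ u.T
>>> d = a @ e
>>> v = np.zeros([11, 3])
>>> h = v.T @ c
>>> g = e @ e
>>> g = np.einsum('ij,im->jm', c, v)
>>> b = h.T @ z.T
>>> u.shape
(7, 3)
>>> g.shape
(23, 3)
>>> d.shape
(13, 7)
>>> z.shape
(7, 3)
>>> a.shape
(13, 7)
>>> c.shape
(11, 23)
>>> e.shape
(7, 7)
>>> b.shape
(23, 7)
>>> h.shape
(3, 23)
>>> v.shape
(11, 3)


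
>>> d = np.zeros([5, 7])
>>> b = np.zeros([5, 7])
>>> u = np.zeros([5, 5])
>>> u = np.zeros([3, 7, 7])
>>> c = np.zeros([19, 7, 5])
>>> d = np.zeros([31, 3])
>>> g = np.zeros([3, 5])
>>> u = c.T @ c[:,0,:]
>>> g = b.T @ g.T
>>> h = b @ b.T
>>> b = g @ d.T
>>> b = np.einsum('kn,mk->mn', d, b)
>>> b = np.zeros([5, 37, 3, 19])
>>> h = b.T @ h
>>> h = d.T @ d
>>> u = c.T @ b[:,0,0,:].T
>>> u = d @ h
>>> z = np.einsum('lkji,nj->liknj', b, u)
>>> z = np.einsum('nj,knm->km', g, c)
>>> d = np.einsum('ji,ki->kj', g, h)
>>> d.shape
(3, 7)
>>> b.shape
(5, 37, 3, 19)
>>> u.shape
(31, 3)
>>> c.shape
(19, 7, 5)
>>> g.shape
(7, 3)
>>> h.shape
(3, 3)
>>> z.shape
(19, 5)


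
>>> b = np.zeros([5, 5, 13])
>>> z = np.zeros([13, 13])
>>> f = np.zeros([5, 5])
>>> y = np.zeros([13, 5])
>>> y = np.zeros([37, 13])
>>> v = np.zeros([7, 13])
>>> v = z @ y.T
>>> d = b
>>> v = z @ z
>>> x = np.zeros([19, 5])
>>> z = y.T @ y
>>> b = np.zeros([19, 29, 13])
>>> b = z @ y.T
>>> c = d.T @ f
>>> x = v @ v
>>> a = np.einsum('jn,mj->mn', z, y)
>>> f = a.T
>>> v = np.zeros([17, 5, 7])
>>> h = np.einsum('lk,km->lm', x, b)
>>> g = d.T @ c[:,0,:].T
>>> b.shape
(13, 37)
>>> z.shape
(13, 13)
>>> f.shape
(13, 37)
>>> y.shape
(37, 13)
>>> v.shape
(17, 5, 7)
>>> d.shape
(5, 5, 13)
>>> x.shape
(13, 13)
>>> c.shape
(13, 5, 5)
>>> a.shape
(37, 13)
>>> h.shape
(13, 37)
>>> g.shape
(13, 5, 13)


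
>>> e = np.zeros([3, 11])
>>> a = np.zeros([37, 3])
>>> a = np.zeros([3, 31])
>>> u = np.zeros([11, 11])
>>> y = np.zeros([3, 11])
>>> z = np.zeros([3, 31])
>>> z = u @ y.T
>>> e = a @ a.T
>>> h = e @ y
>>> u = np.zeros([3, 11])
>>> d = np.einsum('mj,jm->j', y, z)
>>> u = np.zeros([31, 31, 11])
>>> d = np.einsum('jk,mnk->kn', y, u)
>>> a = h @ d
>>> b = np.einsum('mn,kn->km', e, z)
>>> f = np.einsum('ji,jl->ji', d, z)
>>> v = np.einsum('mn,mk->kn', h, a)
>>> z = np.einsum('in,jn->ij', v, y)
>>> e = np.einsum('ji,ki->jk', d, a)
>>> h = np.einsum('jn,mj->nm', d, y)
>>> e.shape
(11, 3)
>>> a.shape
(3, 31)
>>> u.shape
(31, 31, 11)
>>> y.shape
(3, 11)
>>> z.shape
(31, 3)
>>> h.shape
(31, 3)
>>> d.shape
(11, 31)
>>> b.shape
(11, 3)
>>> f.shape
(11, 31)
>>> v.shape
(31, 11)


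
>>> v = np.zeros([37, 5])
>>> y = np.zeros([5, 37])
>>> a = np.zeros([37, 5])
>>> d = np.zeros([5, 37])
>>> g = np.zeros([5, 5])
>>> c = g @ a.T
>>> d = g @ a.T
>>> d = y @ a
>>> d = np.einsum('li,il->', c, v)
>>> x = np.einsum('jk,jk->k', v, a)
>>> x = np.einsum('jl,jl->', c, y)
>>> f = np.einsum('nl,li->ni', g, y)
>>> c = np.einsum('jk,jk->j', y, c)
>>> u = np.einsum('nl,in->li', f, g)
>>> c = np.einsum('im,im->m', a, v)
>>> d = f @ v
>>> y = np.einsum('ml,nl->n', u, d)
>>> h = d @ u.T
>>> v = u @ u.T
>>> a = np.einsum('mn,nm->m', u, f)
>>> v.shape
(37, 37)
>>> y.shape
(5,)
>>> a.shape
(37,)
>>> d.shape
(5, 5)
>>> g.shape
(5, 5)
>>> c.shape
(5,)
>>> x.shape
()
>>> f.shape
(5, 37)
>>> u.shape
(37, 5)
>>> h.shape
(5, 37)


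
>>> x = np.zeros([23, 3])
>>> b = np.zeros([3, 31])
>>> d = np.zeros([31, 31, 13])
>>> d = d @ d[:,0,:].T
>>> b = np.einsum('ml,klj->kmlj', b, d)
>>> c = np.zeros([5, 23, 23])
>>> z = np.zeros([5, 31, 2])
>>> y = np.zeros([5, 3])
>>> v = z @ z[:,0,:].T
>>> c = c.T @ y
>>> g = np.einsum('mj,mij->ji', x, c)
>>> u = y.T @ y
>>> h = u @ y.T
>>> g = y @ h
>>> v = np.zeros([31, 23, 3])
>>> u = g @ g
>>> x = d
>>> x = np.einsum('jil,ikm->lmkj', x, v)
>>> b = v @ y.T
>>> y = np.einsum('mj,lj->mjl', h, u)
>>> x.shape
(31, 3, 23, 31)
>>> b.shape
(31, 23, 5)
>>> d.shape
(31, 31, 31)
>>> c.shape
(23, 23, 3)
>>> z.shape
(5, 31, 2)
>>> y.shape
(3, 5, 5)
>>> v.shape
(31, 23, 3)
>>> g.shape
(5, 5)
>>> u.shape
(5, 5)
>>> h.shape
(3, 5)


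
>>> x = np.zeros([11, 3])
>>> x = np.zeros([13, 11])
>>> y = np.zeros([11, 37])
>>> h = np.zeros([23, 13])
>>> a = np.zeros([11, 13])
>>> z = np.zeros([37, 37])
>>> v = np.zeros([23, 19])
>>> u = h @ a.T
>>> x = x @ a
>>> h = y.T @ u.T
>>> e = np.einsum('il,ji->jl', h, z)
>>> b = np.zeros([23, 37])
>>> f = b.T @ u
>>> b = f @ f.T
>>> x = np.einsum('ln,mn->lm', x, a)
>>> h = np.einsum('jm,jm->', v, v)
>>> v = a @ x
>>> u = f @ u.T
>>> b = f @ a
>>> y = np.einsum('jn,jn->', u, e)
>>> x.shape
(13, 11)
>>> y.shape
()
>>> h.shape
()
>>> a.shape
(11, 13)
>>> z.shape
(37, 37)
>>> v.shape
(11, 11)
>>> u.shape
(37, 23)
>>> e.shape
(37, 23)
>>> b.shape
(37, 13)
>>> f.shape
(37, 11)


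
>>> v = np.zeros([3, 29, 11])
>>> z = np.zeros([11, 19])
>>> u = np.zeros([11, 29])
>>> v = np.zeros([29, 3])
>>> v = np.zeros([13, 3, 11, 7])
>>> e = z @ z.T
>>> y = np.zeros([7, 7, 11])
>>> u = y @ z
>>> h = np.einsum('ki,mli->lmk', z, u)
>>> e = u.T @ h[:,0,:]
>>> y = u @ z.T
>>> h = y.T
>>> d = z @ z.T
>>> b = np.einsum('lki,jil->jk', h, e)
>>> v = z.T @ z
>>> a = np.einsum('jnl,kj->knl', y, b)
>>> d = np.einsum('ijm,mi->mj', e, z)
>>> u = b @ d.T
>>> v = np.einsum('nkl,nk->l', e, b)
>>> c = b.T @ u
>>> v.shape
(11,)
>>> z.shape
(11, 19)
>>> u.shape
(19, 11)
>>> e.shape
(19, 7, 11)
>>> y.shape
(7, 7, 11)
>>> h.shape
(11, 7, 7)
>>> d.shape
(11, 7)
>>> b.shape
(19, 7)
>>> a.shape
(19, 7, 11)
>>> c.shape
(7, 11)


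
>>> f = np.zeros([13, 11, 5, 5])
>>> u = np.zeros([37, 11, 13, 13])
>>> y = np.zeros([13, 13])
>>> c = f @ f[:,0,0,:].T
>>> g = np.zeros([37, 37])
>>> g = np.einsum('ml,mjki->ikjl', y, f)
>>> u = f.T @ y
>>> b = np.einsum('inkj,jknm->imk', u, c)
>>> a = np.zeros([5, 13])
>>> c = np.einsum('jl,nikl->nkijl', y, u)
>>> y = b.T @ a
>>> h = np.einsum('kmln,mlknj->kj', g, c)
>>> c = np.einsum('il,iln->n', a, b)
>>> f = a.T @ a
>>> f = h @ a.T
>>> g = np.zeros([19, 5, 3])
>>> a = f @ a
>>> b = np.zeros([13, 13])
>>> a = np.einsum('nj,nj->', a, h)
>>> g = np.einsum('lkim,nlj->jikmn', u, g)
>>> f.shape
(5, 5)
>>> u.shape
(5, 5, 11, 13)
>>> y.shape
(11, 13, 13)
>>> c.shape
(11,)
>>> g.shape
(3, 11, 5, 13, 19)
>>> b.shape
(13, 13)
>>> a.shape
()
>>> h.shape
(5, 13)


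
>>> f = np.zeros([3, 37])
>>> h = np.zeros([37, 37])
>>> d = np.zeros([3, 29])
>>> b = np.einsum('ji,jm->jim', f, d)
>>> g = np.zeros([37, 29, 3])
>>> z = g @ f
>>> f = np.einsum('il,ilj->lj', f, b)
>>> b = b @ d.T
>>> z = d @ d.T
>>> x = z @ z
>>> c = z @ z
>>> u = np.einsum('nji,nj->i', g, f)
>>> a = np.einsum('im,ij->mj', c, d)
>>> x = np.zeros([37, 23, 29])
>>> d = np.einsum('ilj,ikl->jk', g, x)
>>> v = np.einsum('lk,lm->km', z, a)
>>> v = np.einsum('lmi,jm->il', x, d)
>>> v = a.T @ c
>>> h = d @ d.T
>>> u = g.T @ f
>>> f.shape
(37, 29)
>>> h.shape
(3, 3)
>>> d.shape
(3, 23)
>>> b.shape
(3, 37, 3)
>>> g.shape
(37, 29, 3)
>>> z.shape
(3, 3)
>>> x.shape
(37, 23, 29)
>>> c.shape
(3, 3)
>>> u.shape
(3, 29, 29)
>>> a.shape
(3, 29)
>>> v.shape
(29, 3)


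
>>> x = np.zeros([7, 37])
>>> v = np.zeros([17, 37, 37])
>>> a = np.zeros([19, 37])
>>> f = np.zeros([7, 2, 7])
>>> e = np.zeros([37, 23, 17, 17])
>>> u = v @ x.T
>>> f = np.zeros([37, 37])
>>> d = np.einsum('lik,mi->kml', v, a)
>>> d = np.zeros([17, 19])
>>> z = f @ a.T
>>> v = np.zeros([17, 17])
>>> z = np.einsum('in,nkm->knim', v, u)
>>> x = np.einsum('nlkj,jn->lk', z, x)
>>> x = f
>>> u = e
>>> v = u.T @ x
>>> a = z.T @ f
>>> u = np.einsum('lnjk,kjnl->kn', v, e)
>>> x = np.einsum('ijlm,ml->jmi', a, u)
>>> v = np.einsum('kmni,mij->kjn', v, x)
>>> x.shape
(17, 37, 7)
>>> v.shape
(17, 7, 23)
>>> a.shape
(7, 17, 17, 37)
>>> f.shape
(37, 37)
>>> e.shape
(37, 23, 17, 17)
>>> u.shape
(37, 17)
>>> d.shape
(17, 19)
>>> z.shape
(37, 17, 17, 7)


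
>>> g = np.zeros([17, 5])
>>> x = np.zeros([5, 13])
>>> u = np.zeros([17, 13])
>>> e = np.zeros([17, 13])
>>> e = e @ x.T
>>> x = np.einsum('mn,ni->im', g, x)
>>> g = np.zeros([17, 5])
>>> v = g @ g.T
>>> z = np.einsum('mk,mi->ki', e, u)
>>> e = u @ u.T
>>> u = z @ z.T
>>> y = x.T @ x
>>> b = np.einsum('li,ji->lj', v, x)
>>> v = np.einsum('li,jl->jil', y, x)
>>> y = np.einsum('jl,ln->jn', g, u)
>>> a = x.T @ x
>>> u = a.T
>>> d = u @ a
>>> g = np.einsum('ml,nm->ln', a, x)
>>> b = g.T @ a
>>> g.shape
(17, 13)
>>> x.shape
(13, 17)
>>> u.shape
(17, 17)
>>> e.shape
(17, 17)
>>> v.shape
(13, 17, 17)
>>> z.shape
(5, 13)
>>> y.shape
(17, 5)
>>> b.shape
(13, 17)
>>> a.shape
(17, 17)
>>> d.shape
(17, 17)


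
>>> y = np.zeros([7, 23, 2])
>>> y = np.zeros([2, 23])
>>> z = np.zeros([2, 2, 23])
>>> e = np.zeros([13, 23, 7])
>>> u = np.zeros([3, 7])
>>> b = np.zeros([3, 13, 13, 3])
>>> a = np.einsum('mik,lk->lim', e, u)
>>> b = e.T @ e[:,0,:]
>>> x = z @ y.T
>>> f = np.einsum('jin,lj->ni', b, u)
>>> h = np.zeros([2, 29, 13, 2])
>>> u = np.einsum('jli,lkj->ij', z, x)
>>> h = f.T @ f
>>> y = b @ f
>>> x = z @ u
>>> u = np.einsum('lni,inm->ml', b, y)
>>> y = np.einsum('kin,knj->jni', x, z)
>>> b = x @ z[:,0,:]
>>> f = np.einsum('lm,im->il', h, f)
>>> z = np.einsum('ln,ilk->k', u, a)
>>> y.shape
(23, 2, 2)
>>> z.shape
(13,)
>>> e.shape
(13, 23, 7)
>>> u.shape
(23, 7)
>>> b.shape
(2, 2, 23)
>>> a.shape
(3, 23, 13)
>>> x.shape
(2, 2, 2)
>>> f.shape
(7, 23)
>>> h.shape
(23, 23)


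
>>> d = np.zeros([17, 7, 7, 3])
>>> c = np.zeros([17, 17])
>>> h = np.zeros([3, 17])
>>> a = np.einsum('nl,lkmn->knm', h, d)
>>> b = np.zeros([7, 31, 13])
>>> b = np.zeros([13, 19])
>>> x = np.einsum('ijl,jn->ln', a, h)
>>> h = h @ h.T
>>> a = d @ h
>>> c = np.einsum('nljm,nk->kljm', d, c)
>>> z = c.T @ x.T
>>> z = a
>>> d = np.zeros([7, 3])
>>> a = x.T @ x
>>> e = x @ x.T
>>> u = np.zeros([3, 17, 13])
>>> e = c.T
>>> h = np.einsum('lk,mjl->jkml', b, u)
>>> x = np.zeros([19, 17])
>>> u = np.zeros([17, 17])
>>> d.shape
(7, 3)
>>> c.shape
(17, 7, 7, 3)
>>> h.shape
(17, 19, 3, 13)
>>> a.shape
(17, 17)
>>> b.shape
(13, 19)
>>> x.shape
(19, 17)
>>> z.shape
(17, 7, 7, 3)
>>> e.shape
(3, 7, 7, 17)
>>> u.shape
(17, 17)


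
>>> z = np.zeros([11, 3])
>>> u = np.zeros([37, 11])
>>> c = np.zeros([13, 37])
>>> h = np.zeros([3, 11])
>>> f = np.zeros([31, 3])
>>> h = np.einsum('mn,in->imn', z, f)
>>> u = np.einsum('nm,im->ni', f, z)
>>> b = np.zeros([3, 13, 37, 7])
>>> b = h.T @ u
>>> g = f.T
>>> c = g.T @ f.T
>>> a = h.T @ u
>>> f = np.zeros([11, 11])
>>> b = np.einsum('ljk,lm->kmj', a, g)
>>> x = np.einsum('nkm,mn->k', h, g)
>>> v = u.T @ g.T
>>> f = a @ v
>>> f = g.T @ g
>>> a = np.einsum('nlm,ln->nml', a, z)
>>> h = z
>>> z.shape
(11, 3)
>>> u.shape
(31, 11)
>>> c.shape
(31, 31)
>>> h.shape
(11, 3)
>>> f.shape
(31, 31)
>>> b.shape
(11, 31, 11)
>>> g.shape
(3, 31)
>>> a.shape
(3, 11, 11)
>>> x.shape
(11,)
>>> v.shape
(11, 3)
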